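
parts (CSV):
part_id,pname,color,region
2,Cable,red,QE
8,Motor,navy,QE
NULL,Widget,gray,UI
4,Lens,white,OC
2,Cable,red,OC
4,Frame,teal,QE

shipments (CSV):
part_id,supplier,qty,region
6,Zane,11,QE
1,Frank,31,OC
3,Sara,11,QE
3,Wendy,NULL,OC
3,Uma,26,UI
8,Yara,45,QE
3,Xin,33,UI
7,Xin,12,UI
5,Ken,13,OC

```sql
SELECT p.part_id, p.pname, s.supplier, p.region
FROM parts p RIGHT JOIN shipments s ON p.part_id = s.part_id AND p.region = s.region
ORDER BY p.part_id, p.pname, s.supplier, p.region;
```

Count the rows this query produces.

RIGHT JOIN keeps every row from `shipments`; unmatched rows get NULL for `parts`'s columns.
Matching on p.part_id = s.part_id AND p.region = s.region. A NULL in a compared column never satisfies the condition.
Matched pairs: 1; unmatched s rows kept: 8.
Total: 1 matched + 8 padded = 9 rows.

9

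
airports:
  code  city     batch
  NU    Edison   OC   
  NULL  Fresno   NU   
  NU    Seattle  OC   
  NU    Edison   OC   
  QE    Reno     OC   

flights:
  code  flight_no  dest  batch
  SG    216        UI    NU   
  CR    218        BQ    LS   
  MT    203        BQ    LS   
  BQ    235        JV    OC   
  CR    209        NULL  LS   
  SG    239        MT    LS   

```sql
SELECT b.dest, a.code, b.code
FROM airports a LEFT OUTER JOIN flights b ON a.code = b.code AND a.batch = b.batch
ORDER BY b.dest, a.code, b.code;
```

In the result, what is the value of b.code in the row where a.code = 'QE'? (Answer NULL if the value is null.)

NULL

LEFT JOIN keeps every row from `airports`; unmatched rows get NULL for `flights`'s columns.
Matching on a.code = b.code AND a.batch = b.batch. A NULL in a compared column never satisfies the condition.
Matched pairs: 0; unmatched a rows kept: 5.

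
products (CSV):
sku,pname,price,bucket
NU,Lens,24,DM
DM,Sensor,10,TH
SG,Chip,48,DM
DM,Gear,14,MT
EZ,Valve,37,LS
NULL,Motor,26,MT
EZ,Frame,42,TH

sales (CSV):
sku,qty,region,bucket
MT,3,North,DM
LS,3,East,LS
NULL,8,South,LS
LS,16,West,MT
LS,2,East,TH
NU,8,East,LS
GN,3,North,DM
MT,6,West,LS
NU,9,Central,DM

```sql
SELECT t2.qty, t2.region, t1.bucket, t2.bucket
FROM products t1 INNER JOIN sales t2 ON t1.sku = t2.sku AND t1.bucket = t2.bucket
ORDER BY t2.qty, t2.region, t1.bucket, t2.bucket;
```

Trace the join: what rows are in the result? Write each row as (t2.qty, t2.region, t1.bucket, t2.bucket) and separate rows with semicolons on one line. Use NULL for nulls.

(9, Central, DM, DM)

INNER JOIN keeps only pairs where the ON condition holds.
Matching on t1.sku = t2.sku AND t1.bucket = t2.bucket. A NULL in a compared column never satisfies the condition.
- t1 row (sku=NU, bucket=DM): matches 1 t2 row(s) → 1 output row(s).
- t1 row (sku=DM, bucket=TH): no match → dropped.
- t1 row (sku=SG, bucket=DM): no match → dropped.
- t1 row (sku=DM, bucket=MT): no match → dropped.
- t1 row (sku=EZ, bucket=LS): no match → dropped.
- t1 row (sku=NULL, bucket=MT): no match → dropped.
- t1 row (sku=EZ, bucket=TH): no match → dropped.
After projecting and ordering:
t2.qty | t2.region | t1.bucket | t2.bucket
9 | Central | DM | DM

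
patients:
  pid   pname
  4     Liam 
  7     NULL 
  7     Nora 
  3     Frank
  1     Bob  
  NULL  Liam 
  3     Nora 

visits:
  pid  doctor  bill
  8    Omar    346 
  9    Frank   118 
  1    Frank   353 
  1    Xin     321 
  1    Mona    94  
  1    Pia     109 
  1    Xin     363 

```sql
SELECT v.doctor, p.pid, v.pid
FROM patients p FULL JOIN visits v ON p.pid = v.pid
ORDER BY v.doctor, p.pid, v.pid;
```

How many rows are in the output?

13

FULL OUTER JOIN keeps every row from both sides; unmatched rows get NULL for the other side's columns.
Matching on p.pid = v.pid. A NULL in a compared column never satisfies the condition.
- p row (pid=4): no match → kept, v columns NULL.
- p row (pid=7): no match → kept, v columns NULL.
- p row (pid=7): no match → kept, v columns NULL.
- p row (pid=3): no match → kept, v columns NULL.
- p row (pid=1): matches 5 v row(s) → 5 output row(s).
- p row (pid=NULL): no match → kept, v columns NULL.
- p row (pid=3): no match → kept, v columns NULL.
- 2 v row(s) had no p match → kept, p columns NULL.
Total: 5 matched + 8 padded = 13 rows.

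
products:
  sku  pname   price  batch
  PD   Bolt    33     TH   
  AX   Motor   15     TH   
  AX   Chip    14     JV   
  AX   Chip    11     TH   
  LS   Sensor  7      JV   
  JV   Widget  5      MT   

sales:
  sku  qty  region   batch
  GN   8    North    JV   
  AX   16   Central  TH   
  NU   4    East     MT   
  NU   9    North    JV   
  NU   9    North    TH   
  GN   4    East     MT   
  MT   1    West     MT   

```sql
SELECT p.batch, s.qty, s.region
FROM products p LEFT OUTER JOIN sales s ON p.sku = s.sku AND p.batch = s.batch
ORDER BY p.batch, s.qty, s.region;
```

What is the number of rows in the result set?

LEFT JOIN keeps every row from `products`; unmatched rows get NULL for `sales`'s columns.
Matching on p.sku = s.sku AND p.batch = s.batch.
- p[0] sku=PD, batch=TH → no match; kept with NULLs on the s side.
- p[1] sku=AX, batch=TH → 1 match(es) in s → 1 row(s).
- p[2] sku=AX, batch=JV → no match; kept with NULLs on the s side.
- p[3] sku=AX, batch=TH → 1 match(es) in s → 1 row(s).
- p[4] sku=LS, batch=JV → no match; kept with NULLs on the s side.
- p[5] sku=JV, batch=MT → no match; kept with NULLs on the s side.
Total: 2 matched + 4 padded = 6 rows.

6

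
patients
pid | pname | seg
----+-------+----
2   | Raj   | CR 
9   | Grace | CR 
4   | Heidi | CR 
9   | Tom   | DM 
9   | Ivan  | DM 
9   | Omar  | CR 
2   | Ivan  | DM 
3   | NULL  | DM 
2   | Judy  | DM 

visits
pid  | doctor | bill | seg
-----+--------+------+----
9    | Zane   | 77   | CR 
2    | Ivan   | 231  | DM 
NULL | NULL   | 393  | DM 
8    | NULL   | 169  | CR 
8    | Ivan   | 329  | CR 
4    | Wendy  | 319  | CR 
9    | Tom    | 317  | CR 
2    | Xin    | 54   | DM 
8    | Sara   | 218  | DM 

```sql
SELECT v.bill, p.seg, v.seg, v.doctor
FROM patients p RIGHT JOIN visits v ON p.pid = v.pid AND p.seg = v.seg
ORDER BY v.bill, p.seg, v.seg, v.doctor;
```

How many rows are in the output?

13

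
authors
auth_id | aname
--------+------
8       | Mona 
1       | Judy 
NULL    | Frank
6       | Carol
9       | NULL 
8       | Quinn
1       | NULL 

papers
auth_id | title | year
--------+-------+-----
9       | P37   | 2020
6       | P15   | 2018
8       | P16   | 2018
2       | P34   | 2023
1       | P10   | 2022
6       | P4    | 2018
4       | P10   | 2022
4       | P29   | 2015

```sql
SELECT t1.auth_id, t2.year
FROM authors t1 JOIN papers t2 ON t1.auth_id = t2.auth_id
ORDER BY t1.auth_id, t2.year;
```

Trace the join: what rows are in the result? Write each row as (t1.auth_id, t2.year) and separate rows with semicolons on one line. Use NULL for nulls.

INNER JOIN keeps only pairs where the ON condition holds.
Matching on t1.auth_id = t2.auth_id. A NULL in a compared column never satisfies the condition.
- t1 (auth_id=8) pairs with 1 row(s) of t2.
- t1 (auth_id=1) pairs with 1 row(s) of t2.
- t1 (auth_id=NULL) has no partner → excluded.
- t1 (auth_id=6) pairs with 2 row(s) of t2.
- t1 (auth_id=9) pairs with 1 row(s) of t2.
- t1 (auth_id=8) pairs with 1 row(s) of t2.
- t1 (auth_id=1) pairs with 1 row(s) of t2.
After projecting and ordering:
t1.auth_id | t2.year
1 | 2022
1 | 2022
6 | 2018
6 | 2018
8 | 2018
8 | 2018
9 | 2020

(1, 2022); (1, 2022); (6, 2018); (6, 2018); (8, 2018); (8, 2018); (9, 2020)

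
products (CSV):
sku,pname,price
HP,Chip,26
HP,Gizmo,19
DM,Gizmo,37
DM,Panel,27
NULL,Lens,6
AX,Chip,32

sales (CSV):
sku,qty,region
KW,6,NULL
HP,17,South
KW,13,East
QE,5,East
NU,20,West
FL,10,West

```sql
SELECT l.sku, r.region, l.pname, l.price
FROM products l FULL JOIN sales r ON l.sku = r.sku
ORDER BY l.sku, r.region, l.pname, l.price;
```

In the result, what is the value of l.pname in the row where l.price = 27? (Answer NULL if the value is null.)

Panel

FULL OUTER JOIN keeps every row from both sides; unmatched rows get NULL for the other side's columns.
Matching on l.sku = r.sku. A NULL in a compared column never satisfies the condition.
Matched pairs: 2; unmatched l rows kept: 4; unmatched r rows kept: 5.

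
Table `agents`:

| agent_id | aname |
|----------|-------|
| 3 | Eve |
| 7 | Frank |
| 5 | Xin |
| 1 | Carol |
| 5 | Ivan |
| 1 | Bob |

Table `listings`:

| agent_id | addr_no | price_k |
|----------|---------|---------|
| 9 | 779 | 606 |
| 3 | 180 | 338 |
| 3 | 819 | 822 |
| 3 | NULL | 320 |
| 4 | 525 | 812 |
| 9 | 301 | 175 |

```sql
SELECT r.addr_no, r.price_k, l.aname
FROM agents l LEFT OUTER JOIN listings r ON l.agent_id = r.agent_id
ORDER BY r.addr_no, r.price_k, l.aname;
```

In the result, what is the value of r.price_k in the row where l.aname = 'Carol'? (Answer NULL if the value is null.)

NULL

LEFT JOIN keeps every row from `agents`; unmatched rows get NULL for `listings`'s columns.
Matching on l.agent_id = r.agent_id.
- agent_id=3: 3 matching r row(s), so 3 row(s) emitted.
- agent_id=7: no r row matches, row kept with r columns NULL.
- agent_id=5: no r row matches, row kept with r columns NULL.
- agent_id=1: no r row matches, row kept with r columns NULL.
- agent_id=5: no r row matches, row kept with r columns NULL.
- agent_id=1: no r row matches, row kept with r columns NULL.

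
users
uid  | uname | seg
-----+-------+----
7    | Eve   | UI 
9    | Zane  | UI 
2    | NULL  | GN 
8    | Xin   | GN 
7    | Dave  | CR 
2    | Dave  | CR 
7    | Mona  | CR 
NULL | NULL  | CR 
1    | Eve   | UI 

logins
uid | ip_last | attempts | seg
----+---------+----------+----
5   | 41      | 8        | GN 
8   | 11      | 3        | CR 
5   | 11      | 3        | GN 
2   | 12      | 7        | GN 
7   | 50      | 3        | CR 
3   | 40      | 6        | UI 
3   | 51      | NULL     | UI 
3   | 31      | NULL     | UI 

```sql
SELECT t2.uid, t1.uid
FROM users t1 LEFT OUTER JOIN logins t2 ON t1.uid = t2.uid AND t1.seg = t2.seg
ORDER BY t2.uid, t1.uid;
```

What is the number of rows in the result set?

9

LEFT JOIN keeps every row from `users`; unmatched rows get NULL for `logins`'s columns.
Matching on t1.uid = t2.uid AND t1.seg = t2.seg. A NULL in a compared column never satisfies the condition.
- t1[0] uid=7, seg=UI → no match; kept with NULLs on the t2 side.
- t1[1] uid=9, seg=UI → no match; kept with NULLs on the t2 side.
- t1[2] uid=2, seg=GN → 1 match(es) in t2 → 1 row(s).
- t1[3] uid=8, seg=GN → no match; kept with NULLs on the t2 side.
- t1[4] uid=7, seg=CR → 1 match(es) in t2 → 1 row(s).
- t1[5] uid=2, seg=CR → no match; kept with NULLs on the t2 side.
- t1[6] uid=7, seg=CR → 1 match(es) in t2 → 1 row(s).
- t1[7] uid=NULL, seg=CR → no match; kept with NULLs on the t2 side.
- t1[8] uid=1, seg=UI → no match; kept with NULLs on the t2 side.
Total: 3 matched + 6 padded = 9 rows.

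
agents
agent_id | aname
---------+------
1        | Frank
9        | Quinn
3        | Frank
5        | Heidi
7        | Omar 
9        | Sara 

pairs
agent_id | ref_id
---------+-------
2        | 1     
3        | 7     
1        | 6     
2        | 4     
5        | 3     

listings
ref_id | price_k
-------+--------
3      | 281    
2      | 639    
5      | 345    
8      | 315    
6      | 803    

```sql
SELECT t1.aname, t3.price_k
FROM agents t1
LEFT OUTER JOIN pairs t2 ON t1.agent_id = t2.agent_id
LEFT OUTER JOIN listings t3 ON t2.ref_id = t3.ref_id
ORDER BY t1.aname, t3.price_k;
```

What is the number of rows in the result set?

Joins associate left-to-right: agents LEFT JOIN pairs on agent_id gives 6 intermediate row(s).
Then LEFT JOIN `listings t3` on ref_id: each of those 6 rows is kept; rows whose t2.ref_id has no match in t3 get NULL for t3's columns.
Result: 6 row(s).

6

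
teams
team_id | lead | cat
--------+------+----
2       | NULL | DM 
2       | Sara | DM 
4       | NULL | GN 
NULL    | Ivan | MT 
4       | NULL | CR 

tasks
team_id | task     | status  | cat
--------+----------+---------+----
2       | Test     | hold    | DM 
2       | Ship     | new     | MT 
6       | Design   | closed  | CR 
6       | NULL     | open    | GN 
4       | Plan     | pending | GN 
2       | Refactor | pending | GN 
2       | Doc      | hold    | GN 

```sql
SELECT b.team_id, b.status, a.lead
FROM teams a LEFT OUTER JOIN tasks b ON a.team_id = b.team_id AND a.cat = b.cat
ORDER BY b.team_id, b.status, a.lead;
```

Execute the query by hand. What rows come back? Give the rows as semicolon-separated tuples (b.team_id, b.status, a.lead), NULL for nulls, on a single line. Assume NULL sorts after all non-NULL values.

(2, hold, Sara); (2, hold, NULL); (4, pending, NULL); (NULL, NULL, Ivan); (NULL, NULL, NULL)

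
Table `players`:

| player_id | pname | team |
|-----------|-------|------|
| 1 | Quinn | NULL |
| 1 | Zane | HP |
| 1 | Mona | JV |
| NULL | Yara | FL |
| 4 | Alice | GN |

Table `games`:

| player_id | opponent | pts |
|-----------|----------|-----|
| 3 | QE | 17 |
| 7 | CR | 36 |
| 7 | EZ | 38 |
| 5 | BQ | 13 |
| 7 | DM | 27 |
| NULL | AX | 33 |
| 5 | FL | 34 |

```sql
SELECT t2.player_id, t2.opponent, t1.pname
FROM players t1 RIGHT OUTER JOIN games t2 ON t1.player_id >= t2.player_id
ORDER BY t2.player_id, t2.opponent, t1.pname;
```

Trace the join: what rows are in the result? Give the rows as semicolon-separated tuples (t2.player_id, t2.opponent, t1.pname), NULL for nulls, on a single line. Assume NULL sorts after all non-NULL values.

RIGHT JOIN keeps every row from `games`; unmatched rows get NULL for `players`'s columns.
Matching on t1.player_id >= t2.player_id. A NULL in a compared column never satisfies the condition.
Matched pairs: 1; unmatched t2 rows kept: 6.

(3, QE, Alice); (5, BQ, NULL); (5, FL, NULL); (7, CR, NULL); (7, DM, NULL); (7, EZ, NULL); (NULL, AX, NULL)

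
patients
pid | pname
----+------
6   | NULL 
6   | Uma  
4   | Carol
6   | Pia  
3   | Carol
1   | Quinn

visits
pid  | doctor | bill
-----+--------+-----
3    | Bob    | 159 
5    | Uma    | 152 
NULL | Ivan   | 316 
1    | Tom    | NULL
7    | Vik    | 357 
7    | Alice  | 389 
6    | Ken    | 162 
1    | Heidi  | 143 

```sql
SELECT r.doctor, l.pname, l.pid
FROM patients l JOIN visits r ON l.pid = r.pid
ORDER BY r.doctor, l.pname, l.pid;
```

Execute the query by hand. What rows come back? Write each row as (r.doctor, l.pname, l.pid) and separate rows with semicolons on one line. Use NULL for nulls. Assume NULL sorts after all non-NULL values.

(Bob, Carol, 3); (Heidi, Quinn, 1); (Ken, Pia, 6); (Ken, Uma, 6); (Ken, NULL, 6); (Tom, Quinn, 1)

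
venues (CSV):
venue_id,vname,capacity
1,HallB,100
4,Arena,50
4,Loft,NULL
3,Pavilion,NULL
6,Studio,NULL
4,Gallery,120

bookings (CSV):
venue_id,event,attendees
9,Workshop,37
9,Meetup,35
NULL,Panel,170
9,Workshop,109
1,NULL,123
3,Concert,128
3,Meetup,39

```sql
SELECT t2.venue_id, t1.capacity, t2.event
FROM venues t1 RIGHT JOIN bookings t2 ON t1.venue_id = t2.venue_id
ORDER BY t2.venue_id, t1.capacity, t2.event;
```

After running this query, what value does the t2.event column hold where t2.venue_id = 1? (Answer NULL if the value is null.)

NULL

RIGHT JOIN keeps every row from `bookings`; unmatched rows get NULL for `venues`'s columns.
Matching on t1.venue_id = t2.venue_id. A NULL in a compared column never satisfies the condition.
- t1 row (venue_id=1): matches 1 t2 row(s) → 1 output row(s).
- t1 row (venue_id=4): no match.
- t1 row (venue_id=4): no match.
- t1 row (venue_id=3): matches 2 t2 row(s) → 2 output row(s).
- t1 row (venue_id=6): no match.
- t1 row (venue_id=4): no match.
- plus 4 unmatched t2 row(s), each kept with NULL t1 columns.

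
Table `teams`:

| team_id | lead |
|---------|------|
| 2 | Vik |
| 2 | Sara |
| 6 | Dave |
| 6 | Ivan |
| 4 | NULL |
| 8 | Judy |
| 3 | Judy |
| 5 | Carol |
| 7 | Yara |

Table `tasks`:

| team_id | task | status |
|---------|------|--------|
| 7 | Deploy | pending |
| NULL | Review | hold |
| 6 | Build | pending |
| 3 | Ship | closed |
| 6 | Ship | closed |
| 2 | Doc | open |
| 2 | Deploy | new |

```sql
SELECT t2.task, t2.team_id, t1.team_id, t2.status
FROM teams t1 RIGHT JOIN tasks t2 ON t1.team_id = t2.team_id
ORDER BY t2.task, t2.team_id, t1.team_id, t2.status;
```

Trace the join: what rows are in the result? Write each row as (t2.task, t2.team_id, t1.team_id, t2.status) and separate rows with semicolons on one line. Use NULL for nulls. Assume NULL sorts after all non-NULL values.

(Build, 6, 6, pending); (Build, 6, 6, pending); (Deploy, 2, 2, new); (Deploy, 2, 2, new); (Deploy, 7, 7, pending); (Doc, 2, 2, open); (Doc, 2, 2, open); (Review, NULL, NULL, hold); (Ship, 3, 3, closed); (Ship, 6, 6, closed); (Ship, 6, 6, closed)

RIGHT JOIN keeps every row from `tasks`; unmatched rows get NULL for `teams`'s columns.
Matching on t1.team_id = t2.team_id. A NULL in a compared column never satisfies the condition.
- t1 row (team_id=2): matches 2 t2 row(s) → 2 output row(s).
- t1 row (team_id=2): matches 2 t2 row(s) → 2 output row(s).
- t1 row (team_id=6): matches 2 t2 row(s) → 2 output row(s).
- t1 row (team_id=6): matches 2 t2 row(s) → 2 output row(s).
- t1 row (team_id=4): no match.
- t1 row (team_id=8): no match.
- t1 row (team_id=3): matches 1 t2 row(s) → 1 output row(s).
- t1 row (team_id=5): no match.
- t1 row (team_id=7): matches 1 t2 row(s) → 1 output row(s).
- plus 1 unmatched t2 row(s), each kept with NULL t1 columns.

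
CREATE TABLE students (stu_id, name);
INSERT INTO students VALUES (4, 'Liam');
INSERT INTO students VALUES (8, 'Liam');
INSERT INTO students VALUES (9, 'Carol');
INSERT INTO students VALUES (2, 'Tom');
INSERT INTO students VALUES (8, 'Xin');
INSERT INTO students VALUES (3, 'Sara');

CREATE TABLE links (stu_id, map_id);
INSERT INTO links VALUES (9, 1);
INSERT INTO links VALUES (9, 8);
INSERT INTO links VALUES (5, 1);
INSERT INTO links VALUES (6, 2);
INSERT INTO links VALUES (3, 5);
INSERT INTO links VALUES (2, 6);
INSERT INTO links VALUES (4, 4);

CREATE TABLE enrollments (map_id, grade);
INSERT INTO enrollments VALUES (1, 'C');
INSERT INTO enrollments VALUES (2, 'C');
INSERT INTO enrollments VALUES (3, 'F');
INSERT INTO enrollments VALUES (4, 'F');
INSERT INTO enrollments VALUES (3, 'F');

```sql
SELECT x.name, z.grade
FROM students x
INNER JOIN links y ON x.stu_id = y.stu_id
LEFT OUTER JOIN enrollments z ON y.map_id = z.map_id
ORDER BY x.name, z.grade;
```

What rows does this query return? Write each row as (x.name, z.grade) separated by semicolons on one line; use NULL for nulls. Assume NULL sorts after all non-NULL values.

(Carol, C); (Carol, NULL); (Liam, F); (Sara, NULL); (Tom, NULL)

Joins associate left-to-right: students INNER JOIN links on stu_id gives 5 intermediate row(s).
Then LEFT JOIN `enrollments z` on map_id: each of those 5 rows is kept; rows whose y.map_id has no match in z get NULL for z's columns.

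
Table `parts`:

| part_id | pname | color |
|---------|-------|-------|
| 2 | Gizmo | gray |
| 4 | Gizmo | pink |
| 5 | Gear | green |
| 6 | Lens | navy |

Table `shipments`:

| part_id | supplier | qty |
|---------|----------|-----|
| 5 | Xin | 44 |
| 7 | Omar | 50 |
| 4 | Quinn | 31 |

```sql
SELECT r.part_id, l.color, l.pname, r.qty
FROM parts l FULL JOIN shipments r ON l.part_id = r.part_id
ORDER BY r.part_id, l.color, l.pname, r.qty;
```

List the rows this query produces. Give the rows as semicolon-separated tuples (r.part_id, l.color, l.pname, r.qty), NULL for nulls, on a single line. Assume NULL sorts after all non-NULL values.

FULL OUTER JOIN keeps every row from both sides; unmatched rows get NULL for the other side's columns.
Matching on l.part_id = r.part_id.
- l[0] part_id=2 → no match; kept with NULLs on the r side.
- l[1] part_id=4 → 1 match(es) in r → 1 row(s).
- l[2] part_id=5 → 1 match(es) in r → 1 row(s).
- l[3] part_id=6 → no match; kept with NULLs on the r side.
- 1 row(s) from r found no l partner → padded with NULL.
After projecting and ordering:
r.part_id | l.color | l.pname | r.qty
4 | pink | Gizmo | 31
5 | green | Gear | 44
7 | NULL | NULL | 50
NULL | gray | Gizmo | NULL
NULL | navy | Lens | NULL

(4, pink, Gizmo, 31); (5, green, Gear, 44); (7, NULL, NULL, 50); (NULL, gray, Gizmo, NULL); (NULL, navy, Lens, NULL)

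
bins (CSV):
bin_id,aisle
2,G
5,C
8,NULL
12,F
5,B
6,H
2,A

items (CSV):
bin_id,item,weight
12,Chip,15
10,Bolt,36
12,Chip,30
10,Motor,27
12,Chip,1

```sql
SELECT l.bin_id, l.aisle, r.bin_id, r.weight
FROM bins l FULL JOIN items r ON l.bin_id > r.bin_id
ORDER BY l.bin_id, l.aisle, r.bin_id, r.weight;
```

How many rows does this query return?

FULL OUTER JOIN keeps every row from both sides; unmatched rows get NULL for the other side's columns.
Matching on l.bin_id > r.bin_id.
- l row (bin_id=2): no match → kept, r columns NULL.
- l row (bin_id=5): no match → kept, r columns NULL.
- l row (bin_id=8): no match → kept, r columns NULL.
- l row (bin_id=12): matches 2 r row(s) → 2 output row(s).
- l row (bin_id=5): no match → kept, r columns NULL.
- l row (bin_id=6): no match → kept, r columns NULL.
- l row (bin_id=2): no match → kept, r columns NULL.
- 3 row(s) from r found no l partner → padded with NULL.
Total: 2 matched + 9 padded = 11 rows.

11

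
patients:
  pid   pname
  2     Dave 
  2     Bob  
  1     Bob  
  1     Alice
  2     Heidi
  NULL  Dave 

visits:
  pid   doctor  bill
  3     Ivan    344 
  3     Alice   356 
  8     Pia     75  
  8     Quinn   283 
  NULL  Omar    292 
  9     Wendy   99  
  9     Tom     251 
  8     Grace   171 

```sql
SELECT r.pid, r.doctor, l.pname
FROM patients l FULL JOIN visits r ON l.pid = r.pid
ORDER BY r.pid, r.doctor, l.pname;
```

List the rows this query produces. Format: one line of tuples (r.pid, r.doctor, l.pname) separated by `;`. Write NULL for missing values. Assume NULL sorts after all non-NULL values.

FULL OUTER JOIN keeps every row from both sides; unmatched rows get NULL for the other side's columns.
Matching on l.pid = r.pid. A NULL in a compared column never satisfies the condition.
Matched pairs: 0; unmatched l rows kept: 6; unmatched r rows kept: 8.

(3, Alice, NULL); (3, Ivan, NULL); (8, Grace, NULL); (8, Pia, NULL); (8, Quinn, NULL); (9, Tom, NULL); (9, Wendy, NULL); (NULL, Omar, NULL); (NULL, NULL, Alice); (NULL, NULL, Bob); (NULL, NULL, Bob); (NULL, NULL, Dave); (NULL, NULL, Dave); (NULL, NULL, Heidi)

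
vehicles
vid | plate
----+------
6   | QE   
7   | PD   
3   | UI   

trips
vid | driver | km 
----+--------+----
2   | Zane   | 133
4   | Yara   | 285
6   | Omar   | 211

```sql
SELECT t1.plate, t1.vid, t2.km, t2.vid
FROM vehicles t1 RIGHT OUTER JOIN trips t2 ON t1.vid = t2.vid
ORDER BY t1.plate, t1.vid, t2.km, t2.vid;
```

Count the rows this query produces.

3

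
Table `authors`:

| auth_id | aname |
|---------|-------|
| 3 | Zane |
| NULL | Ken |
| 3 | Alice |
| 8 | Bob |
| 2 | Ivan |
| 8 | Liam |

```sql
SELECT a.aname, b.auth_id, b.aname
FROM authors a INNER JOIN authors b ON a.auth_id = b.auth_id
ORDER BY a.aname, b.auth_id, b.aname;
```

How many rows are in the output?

INNER JOIN keeps only pairs where the ON condition holds.
Matching on a.auth_id = b.auth_id. A NULL in a compared column never satisfies the condition.
- a row (auth_id=3): matches 2 b row(s) → 2 output row(s).
- a row (auth_id=NULL): no match → dropped.
- a row (auth_id=3): matches 2 b row(s) → 2 output row(s).
- a row (auth_id=8): matches 2 b row(s) → 2 output row(s).
- a row (auth_id=2): matches 1 b row(s) → 1 output row(s).
- a row (auth_id=8): matches 2 b row(s) → 2 output row(s).
Total: 9 rows.

9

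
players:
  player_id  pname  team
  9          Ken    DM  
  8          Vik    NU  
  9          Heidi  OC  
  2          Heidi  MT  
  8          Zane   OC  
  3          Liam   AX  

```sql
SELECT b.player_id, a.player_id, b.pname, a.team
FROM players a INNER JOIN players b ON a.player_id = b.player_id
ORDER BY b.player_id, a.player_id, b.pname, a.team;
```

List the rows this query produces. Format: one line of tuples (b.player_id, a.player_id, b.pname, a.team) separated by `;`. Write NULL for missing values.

(2, 2, Heidi, MT); (3, 3, Liam, AX); (8, 8, Vik, NU); (8, 8, Vik, OC); (8, 8, Zane, NU); (8, 8, Zane, OC); (9, 9, Heidi, DM); (9, 9, Heidi, OC); (9, 9, Ken, DM); (9, 9, Ken, OC)

INNER JOIN keeps only pairs where the ON condition holds.
Matching on a.player_id = b.player_id.
Matched pairs: 10.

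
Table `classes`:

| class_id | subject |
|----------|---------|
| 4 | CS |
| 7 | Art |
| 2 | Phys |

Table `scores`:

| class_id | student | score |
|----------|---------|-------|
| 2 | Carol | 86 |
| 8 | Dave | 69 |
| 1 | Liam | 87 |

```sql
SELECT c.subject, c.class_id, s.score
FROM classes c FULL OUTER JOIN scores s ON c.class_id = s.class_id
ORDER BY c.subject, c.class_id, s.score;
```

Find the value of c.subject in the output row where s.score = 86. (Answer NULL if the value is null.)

FULL OUTER JOIN keeps every row from both sides; unmatched rows get NULL for the other side's columns.
Matching on c.class_id = s.class_id.
- c row (class_id=4): no match → kept, s columns NULL.
- c row (class_id=7): no match → kept, s columns NULL.
- c row (class_id=2): matches 1 s row(s) → 1 output row(s).
- 2 s row(s) had no c match → kept, c columns NULL.

Phys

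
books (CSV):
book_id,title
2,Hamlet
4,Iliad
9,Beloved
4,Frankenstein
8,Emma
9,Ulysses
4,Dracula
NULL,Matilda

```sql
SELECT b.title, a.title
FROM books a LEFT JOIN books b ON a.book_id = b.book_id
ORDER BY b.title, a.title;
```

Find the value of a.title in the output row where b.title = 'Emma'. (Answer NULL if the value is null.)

LEFT JOIN keeps every row from `books a`; unmatched rows get NULL for `books b`'s columns.
Matching on a.book_id = b.book_id. A NULL in a compared column never satisfies the condition.
- a[0] book_id=2 → 1 match(es) in b → 1 row(s).
- a[1] book_id=4 → 3 match(es) in b → 3 row(s).
- a[2] book_id=9 → 2 match(es) in b → 2 row(s).
- a[3] book_id=4 → 3 match(es) in b → 3 row(s).
- a[4] book_id=8 → 1 match(es) in b → 1 row(s).
- a[5] book_id=9 → 2 match(es) in b → 2 row(s).
- a[6] book_id=4 → 3 match(es) in b → 3 row(s).
- a[7] book_id=NULL → no match; kept with NULLs on the b side.

Emma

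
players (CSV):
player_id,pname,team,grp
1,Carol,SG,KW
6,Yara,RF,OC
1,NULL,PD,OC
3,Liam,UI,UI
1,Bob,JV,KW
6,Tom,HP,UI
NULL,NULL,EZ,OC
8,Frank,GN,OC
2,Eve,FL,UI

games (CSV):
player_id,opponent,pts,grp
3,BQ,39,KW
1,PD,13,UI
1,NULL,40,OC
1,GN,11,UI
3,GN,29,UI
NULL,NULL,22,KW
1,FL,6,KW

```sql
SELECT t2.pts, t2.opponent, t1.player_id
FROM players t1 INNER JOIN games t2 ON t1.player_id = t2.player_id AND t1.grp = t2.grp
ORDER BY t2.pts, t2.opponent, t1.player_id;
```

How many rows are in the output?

4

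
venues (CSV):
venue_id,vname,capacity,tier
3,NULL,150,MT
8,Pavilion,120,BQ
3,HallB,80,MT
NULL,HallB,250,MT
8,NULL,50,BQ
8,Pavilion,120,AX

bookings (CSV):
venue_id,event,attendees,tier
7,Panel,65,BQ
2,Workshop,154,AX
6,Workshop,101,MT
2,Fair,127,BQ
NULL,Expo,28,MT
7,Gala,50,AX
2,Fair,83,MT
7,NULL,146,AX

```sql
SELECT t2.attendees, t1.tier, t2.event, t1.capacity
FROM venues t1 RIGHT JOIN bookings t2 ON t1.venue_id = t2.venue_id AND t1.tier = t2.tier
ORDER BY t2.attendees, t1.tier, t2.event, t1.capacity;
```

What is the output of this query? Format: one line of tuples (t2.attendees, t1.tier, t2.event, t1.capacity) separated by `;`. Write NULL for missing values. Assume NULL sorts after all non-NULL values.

RIGHT JOIN keeps every row from `bookings`; unmatched rows get NULL for `venues`'s columns.
Matching on t1.venue_id = t2.venue_id AND t1.tier = t2.tier. A NULL in a compared column never satisfies the condition.
Matched pairs: 0; unmatched t2 rows kept: 8.

(28, NULL, Expo, NULL); (50, NULL, Gala, NULL); (65, NULL, Panel, NULL); (83, NULL, Fair, NULL); (101, NULL, Workshop, NULL); (127, NULL, Fair, NULL); (146, NULL, NULL, NULL); (154, NULL, Workshop, NULL)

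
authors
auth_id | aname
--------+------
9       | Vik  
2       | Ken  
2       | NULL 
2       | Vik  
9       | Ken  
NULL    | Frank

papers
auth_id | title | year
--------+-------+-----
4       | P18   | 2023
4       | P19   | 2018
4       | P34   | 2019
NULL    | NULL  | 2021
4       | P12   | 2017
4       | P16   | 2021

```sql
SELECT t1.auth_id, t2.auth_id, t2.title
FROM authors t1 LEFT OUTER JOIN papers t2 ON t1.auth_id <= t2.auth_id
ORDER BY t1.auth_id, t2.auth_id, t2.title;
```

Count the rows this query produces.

LEFT JOIN keeps every row from `authors`; unmatched rows get NULL for `papers`'s columns.
Matching on t1.auth_id <= t2.auth_id. A NULL in a compared column never satisfies the condition.
- t1 row (auth_id=9): no match → kept, t2 columns NULL.
- t1 row (auth_id=2): matches 5 t2 row(s) → 5 output row(s).
- t1 row (auth_id=2): matches 5 t2 row(s) → 5 output row(s).
- t1 row (auth_id=2): matches 5 t2 row(s) → 5 output row(s).
- t1 row (auth_id=9): no match → kept, t2 columns NULL.
- t1 row (auth_id=NULL): no match → kept, t2 columns NULL.
Total: 15 matched + 3 padded = 18 rows.

18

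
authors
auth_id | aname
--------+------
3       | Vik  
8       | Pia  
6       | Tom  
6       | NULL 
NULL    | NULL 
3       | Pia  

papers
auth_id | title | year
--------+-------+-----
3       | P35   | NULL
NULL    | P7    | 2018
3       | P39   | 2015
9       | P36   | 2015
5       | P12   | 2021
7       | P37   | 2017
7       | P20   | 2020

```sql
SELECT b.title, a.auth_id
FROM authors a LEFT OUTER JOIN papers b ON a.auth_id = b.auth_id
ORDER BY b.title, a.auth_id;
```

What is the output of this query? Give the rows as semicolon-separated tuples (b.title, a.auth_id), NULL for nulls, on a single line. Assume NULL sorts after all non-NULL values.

(P35, 3); (P35, 3); (P39, 3); (P39, 3); (NULL, 6); (NULL, 6); (NULL, 8); (NULL, NULL)

LEFT JOIN keeps every row from `authors`; unmatched rows get NULL for `papers`'s columns.
Matching on a.auth_id = b.auth_id. A NULL in a compared column never satisfies the condition.
Matched pairs: 4; unmatched a rows kept: 4.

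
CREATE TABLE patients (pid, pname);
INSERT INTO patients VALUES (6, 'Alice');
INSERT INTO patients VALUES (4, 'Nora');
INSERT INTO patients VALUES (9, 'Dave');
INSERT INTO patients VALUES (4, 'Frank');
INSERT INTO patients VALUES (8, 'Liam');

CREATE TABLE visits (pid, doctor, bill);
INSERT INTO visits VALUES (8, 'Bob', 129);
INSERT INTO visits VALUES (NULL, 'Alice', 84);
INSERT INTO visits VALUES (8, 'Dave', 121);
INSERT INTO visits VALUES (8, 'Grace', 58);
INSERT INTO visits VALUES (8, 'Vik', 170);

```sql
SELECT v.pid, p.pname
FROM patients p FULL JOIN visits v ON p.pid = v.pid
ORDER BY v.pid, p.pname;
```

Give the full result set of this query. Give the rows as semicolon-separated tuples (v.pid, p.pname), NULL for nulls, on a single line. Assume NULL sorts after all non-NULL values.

FULL OUTER JOIN keeps every row from both sides; unmatched rows get NULL for the other side's columns.
Matching on p.pid = v.pid. A NULL in a compared column never satisfies the condition.
- p row (pid=6): no match → kept, v columns NULL.
- p row (pid=4): no match → kept, v columns NULL.
- p row (pid=9): no match → kept, v columns NULL.
- p row (pid=4): no match → kept, v columns NULL.
- p row (pid=8): matches 4 v row(s) → 4 output row(s).
- plus 1 unmatched v row(s), each kept with NULL p columns.
After projecting and ordering:
v.pid | p.pname
8 | Liam
8 | Liam
8 | Liam
8 | Liam
NULL | Alice
NULL | Dave
NULL | Frank
NULL | Nora
NULL | NULL

(8, Liam); (8, Liam); (8, Liam); (8, Liam); (NULL, Alice); (NULL, Dave); (NULL, Frank); (NULL, Nora); (NULL, NULL)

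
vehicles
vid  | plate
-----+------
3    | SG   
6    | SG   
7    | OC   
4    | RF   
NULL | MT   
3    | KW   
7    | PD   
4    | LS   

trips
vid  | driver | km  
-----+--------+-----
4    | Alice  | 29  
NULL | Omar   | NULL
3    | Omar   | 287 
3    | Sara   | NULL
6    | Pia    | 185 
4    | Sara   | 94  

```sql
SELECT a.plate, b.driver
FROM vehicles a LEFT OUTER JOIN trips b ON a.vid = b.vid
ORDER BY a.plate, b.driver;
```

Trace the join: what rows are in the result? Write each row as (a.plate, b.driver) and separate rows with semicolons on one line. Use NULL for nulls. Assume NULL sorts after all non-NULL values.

(KW, Omar); (KW, Sara); (LS, Alice); (LS, Sara); (MT, NULL); (OC, NULL); (PD, NULL); (RF, Alice); (RF, Sara); (SG, Omar); (SG, Pia); (SG, Sara)

LEFT JOIN keeps every row from `vehicles`; unmatched rows get NULL for `trips`'s columns.
Matching on a.vid = b.vid. A NULL in a compared column never satisfies the condition.
- vid=3: 2 matching b row(s), so 2 row(s) emitted.
- vid=6: 1 matching b row(s), so 1 row(s) emitted.
- vid=7: no b row matches, row kept with b columns NULL.
- vid=4: 2 matching b row(s), so 2 row(s) emitted.
- vid=NULL: no b row matches, row kept with b columns NULL.
- vid=3: 2 matching b row(s), so 2 row(s) emitted.
- vid=7: no b row matches, row kept with b columns NULL.
- vid=4: 2 matching b row(s), so 2 row(s) emitted.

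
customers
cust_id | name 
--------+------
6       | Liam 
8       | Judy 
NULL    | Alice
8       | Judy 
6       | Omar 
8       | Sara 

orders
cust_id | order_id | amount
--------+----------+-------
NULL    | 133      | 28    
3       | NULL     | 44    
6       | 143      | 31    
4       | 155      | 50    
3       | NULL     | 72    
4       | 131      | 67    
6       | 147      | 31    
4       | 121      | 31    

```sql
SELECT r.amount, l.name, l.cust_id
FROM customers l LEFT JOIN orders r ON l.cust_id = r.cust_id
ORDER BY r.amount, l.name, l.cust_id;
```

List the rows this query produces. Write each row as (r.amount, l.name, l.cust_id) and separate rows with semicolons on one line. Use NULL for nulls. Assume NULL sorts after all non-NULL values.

LEFT JOIN keeps every row from `customers`; unmatched rows get NULL for `orders`'s columns.
Matching on l.cust_id = r.cust_id. A NULL in a compared column never satisfies the condition.
- cust_id=6: 2 matching r row(s), so 2 row(s) emitted.
- cust_id=8: no r row matches, row kept with r columns NULL.
- cust_id=NULL: no r row matches, row kept with r columns NULL.
- cust_id=8: no r row matches, row kept with r columns NULL.
- cust_id=6: 2 matching r row(s), so 2 row(s) emitted.
- cust_id=8: no r row matches, row kept with r columns NULL.
After projecting and ordering:
r.amount | l.name | l.cust_id
31 | Liam | 6
31 | Liam | 6
31 | Omar | 6
31 | Omar | 6
NULL | Alice | NULL
NULL | Judy | 8
NULL | Judy | 8
NULL | Sara | 8

(31, Liam, 6); (31, Liam, 6); (31, Omar, 6); (31, Omar, 6); (NULL, Alice, NULL); (NULL, Judy, 8); (NULL, Judy, 8); (NULL, Sara, 8)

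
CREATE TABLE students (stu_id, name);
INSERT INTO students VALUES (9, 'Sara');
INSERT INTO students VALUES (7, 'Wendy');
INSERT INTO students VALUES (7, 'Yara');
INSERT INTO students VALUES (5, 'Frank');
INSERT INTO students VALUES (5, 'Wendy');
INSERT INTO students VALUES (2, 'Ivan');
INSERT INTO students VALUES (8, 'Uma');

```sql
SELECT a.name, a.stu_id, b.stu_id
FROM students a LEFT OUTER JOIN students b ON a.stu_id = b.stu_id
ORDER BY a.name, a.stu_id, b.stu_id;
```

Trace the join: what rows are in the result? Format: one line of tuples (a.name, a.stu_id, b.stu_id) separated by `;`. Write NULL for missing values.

(Frank, 5, 5); (Frank, 5, 5); (Ivan, 2, 2); (Sara, 9, 9); (Uma, 8, 8); (Wendy, 5, 5); (Wendy, 5, 5); (Wendy, 7, 7); (Wendy, 7, 7); (Yara, 7, 7); (Yara, 7, 7)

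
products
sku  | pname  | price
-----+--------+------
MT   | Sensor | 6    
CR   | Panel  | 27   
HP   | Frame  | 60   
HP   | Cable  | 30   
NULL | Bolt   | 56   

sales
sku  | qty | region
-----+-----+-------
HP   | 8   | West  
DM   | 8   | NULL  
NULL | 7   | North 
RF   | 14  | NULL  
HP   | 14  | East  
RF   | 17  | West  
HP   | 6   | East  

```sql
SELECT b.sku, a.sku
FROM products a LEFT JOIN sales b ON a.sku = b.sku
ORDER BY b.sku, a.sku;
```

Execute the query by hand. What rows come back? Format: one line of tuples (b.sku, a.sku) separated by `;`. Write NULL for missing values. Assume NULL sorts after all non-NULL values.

(HP, HP); (HP, HP); (HP, HP); (HP, HP); (HP, HP); (HP, HP); (NULL, CR); (NULL, MT); (NULL, NULL)

LEFT JOIN keeps every row from `products`; unmatched rows get NULL for `sales`'s columns.
Matching on a.sku = b.sku. A NULL in a compared column never satisfies the condition.
Matched pairs: 6; unmatched a rows kept: 3.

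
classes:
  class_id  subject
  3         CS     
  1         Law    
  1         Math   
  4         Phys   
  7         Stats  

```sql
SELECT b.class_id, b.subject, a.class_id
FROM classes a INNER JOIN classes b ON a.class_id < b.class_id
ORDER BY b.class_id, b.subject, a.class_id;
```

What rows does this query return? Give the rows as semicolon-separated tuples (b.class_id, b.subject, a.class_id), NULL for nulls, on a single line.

(3, CS, 1); (3, CS, 1); (4, Phys, 1); (4, Phys, 1); (4, Phys, 3); (7, Stats, 1); (7, Stats, 1); (7, Stats, 3); (7, Stats, 4)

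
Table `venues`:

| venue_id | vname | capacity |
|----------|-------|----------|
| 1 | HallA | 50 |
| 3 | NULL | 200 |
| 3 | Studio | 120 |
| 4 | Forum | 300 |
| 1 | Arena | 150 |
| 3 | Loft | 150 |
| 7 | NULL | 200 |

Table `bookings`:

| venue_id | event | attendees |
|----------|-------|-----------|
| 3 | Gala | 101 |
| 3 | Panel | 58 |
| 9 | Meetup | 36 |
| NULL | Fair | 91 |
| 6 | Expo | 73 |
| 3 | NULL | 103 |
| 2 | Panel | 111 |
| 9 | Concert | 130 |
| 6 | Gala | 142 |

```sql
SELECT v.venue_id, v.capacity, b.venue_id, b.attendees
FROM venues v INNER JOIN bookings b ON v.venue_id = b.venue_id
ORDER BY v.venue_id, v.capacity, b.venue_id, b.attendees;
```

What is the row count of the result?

9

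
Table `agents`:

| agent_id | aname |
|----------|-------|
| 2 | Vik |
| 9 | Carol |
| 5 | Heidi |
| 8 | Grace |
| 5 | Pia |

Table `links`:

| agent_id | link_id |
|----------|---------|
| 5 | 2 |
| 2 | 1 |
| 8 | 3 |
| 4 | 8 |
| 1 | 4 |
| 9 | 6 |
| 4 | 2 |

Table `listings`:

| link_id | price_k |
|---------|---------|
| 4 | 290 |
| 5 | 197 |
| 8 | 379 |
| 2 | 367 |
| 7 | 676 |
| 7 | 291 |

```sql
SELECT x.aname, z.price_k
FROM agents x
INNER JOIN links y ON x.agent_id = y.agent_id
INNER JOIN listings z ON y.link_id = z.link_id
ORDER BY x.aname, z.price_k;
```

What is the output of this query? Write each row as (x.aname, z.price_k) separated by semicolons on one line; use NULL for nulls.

(Heidi, 367); (Pia, 367)

Joins associate left-to-right: agents INNER JOIN links on agent_id gives 5 intermediate row(s).
Then INNER JOIN `listings z` on link_id: keep only rows whose y.link_id appears in z.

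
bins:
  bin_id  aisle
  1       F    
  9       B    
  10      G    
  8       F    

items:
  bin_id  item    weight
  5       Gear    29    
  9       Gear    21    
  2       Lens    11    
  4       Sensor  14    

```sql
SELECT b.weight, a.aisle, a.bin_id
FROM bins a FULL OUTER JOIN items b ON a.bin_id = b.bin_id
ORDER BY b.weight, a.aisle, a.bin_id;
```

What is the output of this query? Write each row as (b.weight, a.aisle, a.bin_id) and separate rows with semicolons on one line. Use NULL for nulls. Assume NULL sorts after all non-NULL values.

(11, NULL, NULL); (14, NULL, NULL); (21, B, 9); (29, NULL, NULL); (NULL, F, 1); (NULL, F, 8); (NULL, G, 10)

FULL OUTER JOIN keeps every row from both sides; unmatched rows get NULL for the other side's columns.
Matching on a.bin_id = b.bin_id.
- a[0] bin_id=1 → no match; kept with NULLs on the b side.
- a[1] bin_id=9 → 1 match(es) in b → 1 row(s).
- a[2] bin_id=10 → no match; kept with NULLs on the b side.
- a[3] bin_id=8 → no match; kept with NULLs on the b side.
- 3 row(s) from b found no a partner → padded with NULL.
After projecting and ordering:
b.weight | a.aisle | a.bin_id
11 | NULL | NULL
14 | NULL | NULL
21 | B | 9
29 | NULL | NULL
NULL | F | 1
NULL | F | 8
NULL | G | 10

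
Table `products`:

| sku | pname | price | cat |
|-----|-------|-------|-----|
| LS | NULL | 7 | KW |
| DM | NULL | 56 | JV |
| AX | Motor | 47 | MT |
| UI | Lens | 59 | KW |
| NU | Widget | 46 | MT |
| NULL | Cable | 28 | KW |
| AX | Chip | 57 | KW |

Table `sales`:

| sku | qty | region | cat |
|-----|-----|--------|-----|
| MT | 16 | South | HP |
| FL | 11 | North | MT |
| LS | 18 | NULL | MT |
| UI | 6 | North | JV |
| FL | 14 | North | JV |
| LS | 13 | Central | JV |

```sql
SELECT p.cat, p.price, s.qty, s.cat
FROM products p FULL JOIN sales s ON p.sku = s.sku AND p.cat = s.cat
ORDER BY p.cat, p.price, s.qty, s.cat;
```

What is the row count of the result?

FULL OUTER JOIN keeps every row from both sides; unmatched rows get NULL for the other side's columns.
Matching on p.sku = s.sku AND p.cat = s.cat. A NULL in a compared column never satisfies the condition.
- p[0] sku=LS, cat=KW → no match; kept with NULLs on the s side.
- p[1] sku=DM, cat=JV → no match; kept with NULLs on the s side.
- p[2] sku=AX, cat=MT → no match; kept with NULLs on the s side.
- p[3] sku=UI, cat=KW → no match; kept with NULLs on the s side.
- p[4] sku=NU, cat=MT → no match; kept with NULLs on the s side.
- p[5] sku=NULL, cat=KW → no match; kept with NULLs on the s side.
- p[6] sku=AX, cat=KW → no match; kept with NULLs on the s side.
- plus 6 unmatched s row(s), each kept with NULL p columns.
Total: 0 matched + 13 padded = 13 rows.

13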